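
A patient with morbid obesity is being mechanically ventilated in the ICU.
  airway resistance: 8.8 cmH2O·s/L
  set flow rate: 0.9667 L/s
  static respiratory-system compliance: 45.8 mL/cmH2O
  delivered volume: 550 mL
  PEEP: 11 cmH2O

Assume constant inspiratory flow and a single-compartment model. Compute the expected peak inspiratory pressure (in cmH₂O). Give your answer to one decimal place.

Equation of motion (constant flow): PIP = Vt/C + R·V̇ + PEEP.
PIP = 550/45.8 + 8.8×0.9667 + 11 = 12.009 + 8.507 + 11 = 31.516 cmH2O.

31.5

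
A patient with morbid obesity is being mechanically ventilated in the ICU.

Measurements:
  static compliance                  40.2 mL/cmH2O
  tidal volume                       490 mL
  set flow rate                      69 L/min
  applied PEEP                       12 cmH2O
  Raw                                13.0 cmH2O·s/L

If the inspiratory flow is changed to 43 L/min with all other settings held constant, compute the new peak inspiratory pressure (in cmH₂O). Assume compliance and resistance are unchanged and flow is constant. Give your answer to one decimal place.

Flow: 69 L/min ÷ 60 = 1.15 L/s.
New flow: 43 L/min ÷ 60 = 0.7167 L/s.
PIP = Vt/C + R·V̇ + PEEP (constant-flow equation of motion).
Only the resistive term changes: ΔPIP = R × ΔV̇ = 13.0 × (0.7167 − 1.15) = 13.0 × -0.4333 = -5.633 cmH2O.
Original PIP = 490/40.2 + 13.0×1.15 + 12 = 39.139 cmH2O; new PIP = 39.139 + (-5.633) = 33.506 cmH2O.

33.5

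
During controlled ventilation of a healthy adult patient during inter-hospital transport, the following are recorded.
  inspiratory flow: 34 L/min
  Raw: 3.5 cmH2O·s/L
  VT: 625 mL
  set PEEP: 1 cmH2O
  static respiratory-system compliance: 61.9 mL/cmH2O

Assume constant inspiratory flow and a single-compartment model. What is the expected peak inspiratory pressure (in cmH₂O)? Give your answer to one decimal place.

13.1

Flow: 34 L/min ÷ 60 = 0.5667 L/s.
Equation of motion (constant flow): PIP = Vt/C + R·V̇ + PEEP.
PIP = 625/61.9 + 3.5×0.5667 + 1 = 10.097 + 1.983 + 1 = 13.08 cmH2O.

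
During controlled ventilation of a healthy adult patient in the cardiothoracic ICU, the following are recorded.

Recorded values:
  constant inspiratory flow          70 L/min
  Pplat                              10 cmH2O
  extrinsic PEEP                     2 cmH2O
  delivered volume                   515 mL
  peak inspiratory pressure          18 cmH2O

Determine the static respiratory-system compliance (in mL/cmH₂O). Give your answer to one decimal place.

Cstat = Vt / (Pplat − PEEP) = 515 / (10 − 2) = 515 / 8.0 = 64.375 mL/cmH2O.

64.4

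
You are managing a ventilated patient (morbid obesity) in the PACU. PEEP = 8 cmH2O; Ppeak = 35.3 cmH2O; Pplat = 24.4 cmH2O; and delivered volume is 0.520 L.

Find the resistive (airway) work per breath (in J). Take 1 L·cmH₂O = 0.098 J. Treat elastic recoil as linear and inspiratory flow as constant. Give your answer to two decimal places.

0.56

With constant inspiratory flow the resistive pressure is constant at PIP − Pplat = 35.3 − 24.4 = 10.9 cmH2O, so resistive work = 10.9 × 0.520 = 5.668 L·cmH2O.
× 0.098 J/(L·cmH2O) → 0.5555 J.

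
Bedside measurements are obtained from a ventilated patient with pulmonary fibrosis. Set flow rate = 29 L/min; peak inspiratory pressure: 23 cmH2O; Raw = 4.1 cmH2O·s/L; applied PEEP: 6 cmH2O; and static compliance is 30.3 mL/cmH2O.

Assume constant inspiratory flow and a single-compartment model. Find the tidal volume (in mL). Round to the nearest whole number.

Flow: 29 L/min ÷ 60 = 0.4833 L/s.
Equation of motion (constant flow): PIP = Vt/C + R·V̇ + PEEP.
Vt/C = PIP − R·V̇ − PEEP = 23 − 1.982 − 6 = 15.018 cmH2O.
Vt = C × 15.018 = 30.3 × 15.018 = 455.05 mL.

455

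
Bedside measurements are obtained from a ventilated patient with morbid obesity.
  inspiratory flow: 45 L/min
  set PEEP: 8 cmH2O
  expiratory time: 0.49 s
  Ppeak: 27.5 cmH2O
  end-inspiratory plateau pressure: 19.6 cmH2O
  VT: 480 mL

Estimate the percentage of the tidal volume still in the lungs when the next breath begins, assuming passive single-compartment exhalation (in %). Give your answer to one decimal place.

Flow: 45 L/min ÷ 60 = 0.75 L/s.
R = (PIP − Pplat)/V̇ = (27.5 − 19.6) / 0.75 = 7.9/0.75 = 10.533 cmH2O·s/L.
C = Vt/(Pplat − PEEP) = 480.0 / (19.6 − 8) = 480.0/11.6 = 41.379 mL/cmH2O.
τ = R × C = 10.533 × 0.04138 L/cmH2O = 0.4359 s.
Fraction remaining at end-expiration = e^(−Te/τ) = e^(−0.49/0.4359) = 0.3249 → 32.49%.

32.5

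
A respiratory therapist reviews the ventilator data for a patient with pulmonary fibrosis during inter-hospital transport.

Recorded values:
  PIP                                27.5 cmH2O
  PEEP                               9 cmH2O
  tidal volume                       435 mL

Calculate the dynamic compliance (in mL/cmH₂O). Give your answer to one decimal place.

23.5

Dynamic compliance = Vt / (PIP − PEEP) = 435 / (27.5 − 9) = 435 / 18.5 = 23.514 mL/cmH2O.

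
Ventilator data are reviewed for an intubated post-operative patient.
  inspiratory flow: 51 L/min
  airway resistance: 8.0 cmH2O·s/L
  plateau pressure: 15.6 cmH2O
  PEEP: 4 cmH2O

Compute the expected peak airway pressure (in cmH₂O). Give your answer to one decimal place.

22.4

Flow: 51 L/min ÷ 60 = 0.85 L/s.
PIP = Pplat + Raw × flow = 15.6 + 8.0 × 0.85 = 15.6 + 6.8 = 22.4 cmH2O.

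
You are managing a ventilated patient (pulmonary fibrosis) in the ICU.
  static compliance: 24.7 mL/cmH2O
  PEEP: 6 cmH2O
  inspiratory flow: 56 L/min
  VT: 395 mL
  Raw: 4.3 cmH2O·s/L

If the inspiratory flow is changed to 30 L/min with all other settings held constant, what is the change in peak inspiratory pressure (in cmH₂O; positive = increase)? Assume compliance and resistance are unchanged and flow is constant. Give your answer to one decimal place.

Flow: 56 L/min ÷ 60 = 0.9333 L/s.
New flow: 30 L/min ÷ 60 = 0.5 L/s.
PIP = Vt/C + R·V̇ + PEEP (constant-flow equation of motion).
Only the resistive term changes: ΔPIP = R × ΔV̇ = 4.3 × (0.5 − 0.9333) = 4.3 × -0.4333 = -1.863 cmH2O.

-1.9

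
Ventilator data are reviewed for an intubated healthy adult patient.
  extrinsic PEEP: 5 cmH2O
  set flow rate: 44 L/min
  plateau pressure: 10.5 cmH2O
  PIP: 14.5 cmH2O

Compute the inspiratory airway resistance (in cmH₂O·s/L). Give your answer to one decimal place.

5.5

Flow: 44 L/min ÷ 60 = 0.7333 L/s.
Raw = (PIP − Pplat) / flow = (14.5 − 10.5) / 0.7333 = 4.0 / 0.7333 = 5.455 cmH2O·s/L.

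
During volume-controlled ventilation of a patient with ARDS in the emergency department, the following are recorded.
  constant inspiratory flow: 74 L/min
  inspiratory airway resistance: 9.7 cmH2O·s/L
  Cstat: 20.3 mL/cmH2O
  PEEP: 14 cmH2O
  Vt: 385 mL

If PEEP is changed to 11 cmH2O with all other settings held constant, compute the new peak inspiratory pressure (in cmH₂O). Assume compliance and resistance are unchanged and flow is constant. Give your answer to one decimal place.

41.9

Flow: 74 L/min ÷ 60 = 1.2333 L/s.
PIP = Vt/C + R·V̇ + PEEP (constant-flow equation of motion).
Only the baseline term changes: ΔPIP = ΔPEEP = 11 − 14 = -3.0 cmH2O.
Original PIP = 385/20.3 + 9.7×1.2333 + 14 = 44.929 cmH2O; new PIP = 44.929 + (-3.0) = 41.929 cmH2O.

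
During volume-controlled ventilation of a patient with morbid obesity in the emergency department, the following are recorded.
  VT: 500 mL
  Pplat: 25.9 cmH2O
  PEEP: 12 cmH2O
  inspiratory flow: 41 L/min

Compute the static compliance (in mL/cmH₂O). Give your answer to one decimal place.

36.0

Cstat = Vt / (Pplat − PEEP) = 500 / (25.9 − 12) = 500 / 13.9 = 35.971 mL/cmH2O.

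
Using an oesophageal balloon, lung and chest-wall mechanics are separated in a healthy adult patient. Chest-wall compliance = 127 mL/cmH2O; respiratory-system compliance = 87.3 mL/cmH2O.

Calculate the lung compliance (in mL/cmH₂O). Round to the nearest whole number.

279

1/CL = 1/Crs − 1/Ccw.
1/CL = 1/87.3 − 1/127 = 0.003581.
CL = 279.25 mL/cmH2O.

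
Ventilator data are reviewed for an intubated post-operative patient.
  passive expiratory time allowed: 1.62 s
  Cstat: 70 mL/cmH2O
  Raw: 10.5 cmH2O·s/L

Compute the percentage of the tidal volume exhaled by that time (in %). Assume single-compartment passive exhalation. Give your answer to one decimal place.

89.0

τ = R × C = 10.5 × 70 mL/cmH2O = 10.5 × 0.070 L/cmH2O = 0.735 s.
Passive exhalation: V(t)/V₀ = e^(−t/τ) = e^(−1.62/0.735) = 0.1104.
Fraction exhaled = 1 − 0.1104 = 0.8896 → 88.96%.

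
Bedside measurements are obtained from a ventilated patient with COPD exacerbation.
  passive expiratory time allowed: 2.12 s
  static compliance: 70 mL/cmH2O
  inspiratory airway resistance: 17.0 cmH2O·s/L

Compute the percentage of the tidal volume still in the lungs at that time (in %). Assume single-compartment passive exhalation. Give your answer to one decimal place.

τ = R × C = 17.0 × 70 mL/cmH2O = 17.0 × 0.070 L/cmH2O = 1.19 s.
Passive exhalation: V(t)/V₀ = e^(−t/τ) = e^(−2.12/1.19) = 0.1684.
Fraction remaining = 0.1684 → 16.84%.

16.8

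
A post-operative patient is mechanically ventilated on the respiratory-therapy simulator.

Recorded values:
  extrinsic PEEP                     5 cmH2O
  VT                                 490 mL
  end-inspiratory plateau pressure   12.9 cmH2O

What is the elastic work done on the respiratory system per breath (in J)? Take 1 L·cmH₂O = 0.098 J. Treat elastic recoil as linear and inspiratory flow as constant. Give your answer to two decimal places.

0.19

Elastic work ≈ ½ × (Pplat − PEEP) × Vt = 0.5 × (12.9 − 5) × 0.490 L = 0.5 × 7.9 × 0.490 = 1.936 L·cmH2O.
× 0.098 J/(L·cmH2O) → 0.1897 J.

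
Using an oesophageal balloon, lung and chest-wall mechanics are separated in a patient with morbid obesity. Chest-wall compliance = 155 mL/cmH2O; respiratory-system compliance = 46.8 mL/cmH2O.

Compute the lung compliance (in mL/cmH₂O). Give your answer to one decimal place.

67.0

1/CL = 1/Crs − 1/Ccw.
1/CL = 1/46.8 − 1/155 = 0.01492.
CL = 67.024 mL/cmH2O.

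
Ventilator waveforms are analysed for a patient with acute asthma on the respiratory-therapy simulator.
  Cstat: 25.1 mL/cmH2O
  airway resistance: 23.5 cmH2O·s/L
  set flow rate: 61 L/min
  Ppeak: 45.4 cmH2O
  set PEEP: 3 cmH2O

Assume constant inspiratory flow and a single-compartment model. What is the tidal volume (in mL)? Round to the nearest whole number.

465

Flow: 61 L/min ÷ 60 = 1.0167 L/s.
Equation of motion (constant flow): PIP = Vt/C + R·V̇ + PEEP.
Vt/C = PIP − R·V̇ − PEEP = 45.4 − 23.892 − 3 = 18.508 cmH2O.
Vt = C × 18.508 = 25.1 × 18.508 = 464.55 mL.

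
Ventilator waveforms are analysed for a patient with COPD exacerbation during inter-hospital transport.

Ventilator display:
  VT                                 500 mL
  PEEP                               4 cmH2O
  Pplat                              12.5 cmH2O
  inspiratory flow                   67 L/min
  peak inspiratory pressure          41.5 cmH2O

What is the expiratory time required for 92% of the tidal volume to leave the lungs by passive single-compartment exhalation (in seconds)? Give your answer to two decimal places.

3.86

Flow: 67 L/min ÷ 60 = 1.1167 L/s.
R = (PIP − Pplat)/V̇ = (41.5 − 12.5) / 1.1167 = 29.0/1.1167 = 25.969 cmH2O·s/L.
C = Vt/(Pplat − PEEP) = 500.0 / (12.5 − 4) = 500.0/8.5 = 58.824 mL/cmH2O.
τ = R × C = 25.969 × 0.05882 L/cmH2O = 1.527 s.
t = −τ·ln(1 − 0.92) = −1.527·ln(0.08) = 3.857 s.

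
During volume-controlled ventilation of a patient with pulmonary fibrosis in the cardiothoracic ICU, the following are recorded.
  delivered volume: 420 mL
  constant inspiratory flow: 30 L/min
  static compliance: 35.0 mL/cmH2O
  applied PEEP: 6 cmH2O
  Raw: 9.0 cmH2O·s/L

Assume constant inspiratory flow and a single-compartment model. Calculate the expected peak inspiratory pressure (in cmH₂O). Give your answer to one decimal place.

22.5

Flow: 30 L/min ÷ 60 = 0.5 L/s.
Equation of motion (constant flow): PIP = Vt/C + R·V̇ + PEEP.
PIP = 420/35.0 + 9.0×0.5 + 6 = 12.0 + 4.5 + 6 = 22.5 cmH2O.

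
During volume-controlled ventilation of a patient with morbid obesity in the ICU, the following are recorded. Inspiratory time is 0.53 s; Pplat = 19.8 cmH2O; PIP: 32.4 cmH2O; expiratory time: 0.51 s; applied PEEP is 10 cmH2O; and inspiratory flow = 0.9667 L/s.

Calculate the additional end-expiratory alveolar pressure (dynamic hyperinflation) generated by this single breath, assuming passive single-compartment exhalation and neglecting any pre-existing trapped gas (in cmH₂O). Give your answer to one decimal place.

4.6

Vt = flow × Ti = 0.9667 L/s × 0.53 s × 1000 mL/L = 512.35 mL.
R = (PIP − Pplat)/V̇ = (32.4 − 19.8) / 0.9667 = 12.6/0.9667 = 13.034 cmH2O·s/L.
C = Vt/(Pplat − PEEP) = 512.35 / (19.8 − 10) = 512.35/9.8 = 52.281 mL/cmH2O.
τ = R × C = 13.034 × 0.05228 L/cmH2O = 0.6814 s.
Fraction remaining = e^(−Te/τ) = e^(−0.51/0.6814) = 0.4731; trapped volume = 512.35 × 0.4731 = 242.39 mL.
Additional alveolar pressure from trapping ≈ V_trapped / C = 242.39 / 52.281 = 4.636 cmH2O.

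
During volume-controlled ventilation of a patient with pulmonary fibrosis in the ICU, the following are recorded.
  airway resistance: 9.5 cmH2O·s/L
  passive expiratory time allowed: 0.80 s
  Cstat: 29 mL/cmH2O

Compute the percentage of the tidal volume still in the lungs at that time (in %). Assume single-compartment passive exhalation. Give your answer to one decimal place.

τ = R × C = 9.5 × 29 mL/cmH2O = 9.5 × 0.029 L/cmH2O = 0.2755 s.
Passive exhalation: V(t)/V₀ = e^(−t/τ) = e^(−0.80/0.2755) = 0.05481.
Fraction remaining = 0.05481 → 5.481%.

5.5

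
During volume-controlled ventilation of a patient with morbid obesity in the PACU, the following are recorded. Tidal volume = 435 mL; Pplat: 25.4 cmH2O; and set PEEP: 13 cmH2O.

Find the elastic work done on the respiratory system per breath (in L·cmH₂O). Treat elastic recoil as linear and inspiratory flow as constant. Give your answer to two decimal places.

Elastic work ≈ ½ × (Pplat − PEEP) × Vt = 0.5 × (25.4 − 13) × 0.435 L = 0.5 × 12.4 × 0.435 = 2.697 L·cmH2O.

2.70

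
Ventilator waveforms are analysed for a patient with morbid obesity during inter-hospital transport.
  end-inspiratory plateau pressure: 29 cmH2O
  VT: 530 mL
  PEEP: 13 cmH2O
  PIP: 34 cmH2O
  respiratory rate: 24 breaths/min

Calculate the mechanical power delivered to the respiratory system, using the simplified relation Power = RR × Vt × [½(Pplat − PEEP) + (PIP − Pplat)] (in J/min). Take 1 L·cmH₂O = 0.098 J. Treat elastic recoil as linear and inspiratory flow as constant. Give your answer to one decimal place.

16.2

Per-breath work = Vt × [½(Pplat−PEEP) + (PIP−Pplat)] = 0.530 × [0.5×16.0 + 5.0] = 0.530 × 13.0 = 6.89 L·cmH2O.
Power = 24 × 6.89 = 165.36 L·cmH2O/min.
× 0.098 J/(L·cmH2O) → 16.205 J/min.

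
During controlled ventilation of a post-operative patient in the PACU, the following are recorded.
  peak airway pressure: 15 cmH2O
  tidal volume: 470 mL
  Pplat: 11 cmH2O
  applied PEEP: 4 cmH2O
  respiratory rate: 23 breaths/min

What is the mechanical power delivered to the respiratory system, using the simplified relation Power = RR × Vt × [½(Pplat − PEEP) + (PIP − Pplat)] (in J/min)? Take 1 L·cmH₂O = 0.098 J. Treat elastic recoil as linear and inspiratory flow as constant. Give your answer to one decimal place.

Per-breath work = Vt × [½(Pplat−PEEP) + (PIP−Pplat)] = 0.470 × [0.5×7.0 + 4.0] = 0.470 × 7.5 = 3.525 L·cmH2O.
Power = 23 × 3.525 = 81.075 L·cmH2O/min.
× 0.098 J/(L·cmH2O) → 7.945 J/min.

7.9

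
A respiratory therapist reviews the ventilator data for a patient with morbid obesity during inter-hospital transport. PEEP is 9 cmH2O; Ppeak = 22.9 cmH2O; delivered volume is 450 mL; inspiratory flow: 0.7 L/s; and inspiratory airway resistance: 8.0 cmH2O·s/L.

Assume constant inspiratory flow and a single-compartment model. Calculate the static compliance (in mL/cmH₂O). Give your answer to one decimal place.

54.2

Equation of motion (constant flow): PIP = Vt/C + R·V̇ + PEEP.
Vt/C = PIP − R·V̇ − PEEP = 22.9 − 8.0×0.7 − 9 = 22.9 − 5.6 − 9 = 8.3 cmH2O.
C = Vt / 8.3 = 450 / 8.3 = 54.217 mL/cmH2O.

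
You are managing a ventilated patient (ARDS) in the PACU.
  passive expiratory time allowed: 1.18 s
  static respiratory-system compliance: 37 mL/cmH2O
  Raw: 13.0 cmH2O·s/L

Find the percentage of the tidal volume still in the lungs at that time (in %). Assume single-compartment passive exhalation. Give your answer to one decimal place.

τ = R × C = 13.0 × 37 mL/cmH2O = 13.0 × 0.037 L/cmH2O = 0.481 s.
Passive exhalation: V(t)/V₀ = e^(−t/τ) = e^(−1.18/0.481) = 0.08602.
Fraction remaining = 0.08602 → 8.602%.

8.6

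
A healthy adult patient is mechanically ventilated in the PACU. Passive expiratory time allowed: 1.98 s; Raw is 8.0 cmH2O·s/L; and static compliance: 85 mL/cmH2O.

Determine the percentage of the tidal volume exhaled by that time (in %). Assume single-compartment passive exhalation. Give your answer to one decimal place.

τ = R × C = 8.0 × 85 mL/cmH2O = 8.0 × 0.085 L/cmH2O = 0.68 s.
Passive exhalation: V(t)/V₀ = e^(−t/τ) = e^(−1.98/0.68) = 0.05438.
Fraction exhaled = 1 − 0.05438 = 0.9456 → 94.56%.

94.6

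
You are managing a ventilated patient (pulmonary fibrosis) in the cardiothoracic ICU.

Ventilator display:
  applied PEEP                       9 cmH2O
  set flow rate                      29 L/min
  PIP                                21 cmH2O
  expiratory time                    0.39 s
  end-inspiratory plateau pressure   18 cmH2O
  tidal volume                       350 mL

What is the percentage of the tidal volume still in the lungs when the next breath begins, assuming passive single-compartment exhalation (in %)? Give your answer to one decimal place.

Flow: 29 L/min ÷ 60 = 0.4833 L/s.
R = (PIP − Pplat)/V̇ = (21 − 18) / 0.4833 = 3.0/0.4833 = 6.207 cmH2O·s/L.
C = Vt/(Pplat − PEEP) = 350.0 / (18 − 9) = 350.0/9.0 = 38.889 mL/cmH2O.
τ = R × C = 6.207 × 0.03889 L/cmH2O = 0.2414 s.
Fraction remaining at end-expiration = e^(−Te/τ) = e^(−0.39/0.2414) = 0.1988 → 19.88%.

19.9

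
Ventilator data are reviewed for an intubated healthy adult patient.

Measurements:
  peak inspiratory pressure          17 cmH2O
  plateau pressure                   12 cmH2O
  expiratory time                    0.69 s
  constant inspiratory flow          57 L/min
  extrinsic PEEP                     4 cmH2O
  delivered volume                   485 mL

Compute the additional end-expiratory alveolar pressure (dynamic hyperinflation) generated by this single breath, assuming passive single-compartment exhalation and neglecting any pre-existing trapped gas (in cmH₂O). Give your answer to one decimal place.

Flow: 57 L/min ÷ 60 = 0.95 L/s.
R = (PIP − Pplat)/V̇ = (17 − 12) / 0.95 = 5.0/0.95 = 5.263 cmH2O·s/L.
C = Vt/(Pplat − PEEP) = 485.0 / (12 − 4) = 485.0/8.0 = 60.625 mL/cmH2O.
τ = R × C = 5.263 × 0.06063 L/cmH2O = 0.3191 s.
Fraction remaining = e^(−Te/τ) = e^(−0.69/0.3191) = 0.1151; trapped volume = 485.0 × 0.1151 = 55.824 mL.
Additional alveolar pressure from trapping ≈ V_trapped / C = 55.824 / 60.625 = 0.9208 cmH2O.

0.9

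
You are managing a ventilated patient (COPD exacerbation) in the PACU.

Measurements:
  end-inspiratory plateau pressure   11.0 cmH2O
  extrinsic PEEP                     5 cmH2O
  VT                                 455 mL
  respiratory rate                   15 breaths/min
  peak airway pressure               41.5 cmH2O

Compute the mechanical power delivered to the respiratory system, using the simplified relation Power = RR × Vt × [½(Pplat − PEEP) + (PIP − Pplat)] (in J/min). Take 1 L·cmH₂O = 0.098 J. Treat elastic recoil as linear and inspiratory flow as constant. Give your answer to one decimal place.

Per-breath work = Vt × [½(Pplat−PEEP) + (PIP−Pplat)] = 0.455 × [0.5×6.0 + 30.5] = 0.455 × 33.5 = 15.243 L·cmH2O.
Power = 15 × 15.243 = 228.65 L·cmH2O/min.
× 0.098 J/(L·cmH2O) → 22.408 J/min.

22.4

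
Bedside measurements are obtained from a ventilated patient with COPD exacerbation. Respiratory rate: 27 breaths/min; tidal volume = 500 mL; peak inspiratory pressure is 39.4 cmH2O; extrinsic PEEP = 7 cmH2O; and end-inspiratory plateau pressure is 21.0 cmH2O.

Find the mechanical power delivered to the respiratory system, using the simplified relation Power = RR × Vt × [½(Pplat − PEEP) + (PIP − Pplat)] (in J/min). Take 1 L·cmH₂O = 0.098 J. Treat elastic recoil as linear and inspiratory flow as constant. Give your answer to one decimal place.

Per-breath work = Vt × [½(Pplat−PEEP) + (PIP−Pplat)] = 0.500 × [0.5×14.0 + 18.4] = 0.500 × 25.4 = 12.7 L·cmH2O.
Power = 27 × 12.7 = 342.9 L·cmH2O/min.
× 0.098 J/(L·cmH2O) → 33.604 J/min.

33.6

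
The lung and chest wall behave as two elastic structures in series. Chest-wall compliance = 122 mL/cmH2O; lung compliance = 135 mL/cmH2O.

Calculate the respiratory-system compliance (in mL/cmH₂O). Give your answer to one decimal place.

Lung and chest wall are elastances in series: 1/Crs = 1/CL + 1/Ccw.
1/Crs = 1/135 + 1/122 = 0.0156.
Crs = 64.103 mL/cmH2O.

64.1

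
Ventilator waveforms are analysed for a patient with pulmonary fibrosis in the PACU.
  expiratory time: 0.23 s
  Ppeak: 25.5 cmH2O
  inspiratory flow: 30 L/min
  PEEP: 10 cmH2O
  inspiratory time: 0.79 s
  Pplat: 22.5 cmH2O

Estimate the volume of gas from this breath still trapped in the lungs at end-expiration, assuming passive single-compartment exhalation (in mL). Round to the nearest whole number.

Flow: 30 L/min ÷ 60 = 0.5 L/s.
Vt = flow × Ti = 0.5 L/s × 0.79 s × 1000 mL/L = 395.0 mL.
R = (PIP − Pplat)/V̇ = (25.5 − 22.5) / 0.5 = 3.0/0.5 = 6.0 cmH2O·s/L.
C = Vt/(Pplat − PEEP) = 395.0 / (22.5 − 10) = 395.0/12.5 = 31.6 mL/cmH2O.
τ = R × C = 6.0 × 0.0316 L/cmH2O = 0.1896 s.
Fraction remaining = e^(−Te/τ) = e^(−0.23/0.1896) = 0.2973.
Trapped volume = 395.0 × 0.2973 = 117.43 mL.

117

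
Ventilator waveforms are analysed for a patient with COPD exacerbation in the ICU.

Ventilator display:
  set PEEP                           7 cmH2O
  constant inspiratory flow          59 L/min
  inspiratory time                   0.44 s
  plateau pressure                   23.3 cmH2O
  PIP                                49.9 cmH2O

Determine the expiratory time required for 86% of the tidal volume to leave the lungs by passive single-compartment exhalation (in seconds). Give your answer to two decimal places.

Flow: 59 L/min ÷ 60 = 0.9833 L/s.
Vt = flow × Ti = 0.9833 L/s × 0.44 s × 1000 mL/L = 432.65 mL.
R = (PIP − Pplat)/V̇ = (49.9 − 23.3) / 0.9833 = 26.6/0.9833 = 27.052 cmH2O·s/L.
C = Vt/(Pplat − PEEP) = 432.65 / (23.3 − 7) = 432.65/16.3 = 26.543 mL/cmH2O.
τ = R × C = 27.052 × 0.02654 L/cmH2O = 0.718 s.
t = −τ·ln(1 − 0.86) = −0.718·ln(0.14) = 1.412 s.

1.41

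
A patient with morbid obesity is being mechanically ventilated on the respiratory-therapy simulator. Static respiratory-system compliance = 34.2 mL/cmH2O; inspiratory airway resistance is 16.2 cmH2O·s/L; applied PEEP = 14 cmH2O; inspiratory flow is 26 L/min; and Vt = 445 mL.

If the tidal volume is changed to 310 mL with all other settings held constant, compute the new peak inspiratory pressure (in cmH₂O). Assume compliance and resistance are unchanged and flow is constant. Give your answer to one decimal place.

30.1

Flow: 26 L/min ÷ 60 = 0.4333 L/s.
PIP = Vt/C + R·V̇ + PEEP (constant-flow equation of motion).
Only the elastic term changes: ΔPIP = ΔVt / C = (310 − 445) / 34.2 = -3.947 cmH2O.
Original PIP = 445/34.2 + 16.2×0.4333 + 14 = 34.031 cmH2O; new PIP = 34.031 + (-3.947) = 30.084 cmH2O.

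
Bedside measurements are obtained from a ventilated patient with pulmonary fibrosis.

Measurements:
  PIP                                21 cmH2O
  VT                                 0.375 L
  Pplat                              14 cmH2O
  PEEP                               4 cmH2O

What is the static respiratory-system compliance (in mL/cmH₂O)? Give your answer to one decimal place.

Cstat = Vt / (Pplat − PEEP) = 375 / (14 − 4) = 375 / 10.0 = 37.5 mL/cmH2O.

37.5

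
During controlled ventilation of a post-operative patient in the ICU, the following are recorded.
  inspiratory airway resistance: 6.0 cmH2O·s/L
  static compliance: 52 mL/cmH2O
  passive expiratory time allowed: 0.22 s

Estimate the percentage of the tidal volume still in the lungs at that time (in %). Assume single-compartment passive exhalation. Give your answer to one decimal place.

τ = R × C = 6.0 × 52 mL/cmH2O = 6.0 × 0.052 L/cmH2O = 0.312 s.
Passive exhalation: V(t)/V₀ = e^(−t/τ) = e^(−0.22/0.312) = 0.494.
Fraction remaining = 0.494 → 49.4%.

49.4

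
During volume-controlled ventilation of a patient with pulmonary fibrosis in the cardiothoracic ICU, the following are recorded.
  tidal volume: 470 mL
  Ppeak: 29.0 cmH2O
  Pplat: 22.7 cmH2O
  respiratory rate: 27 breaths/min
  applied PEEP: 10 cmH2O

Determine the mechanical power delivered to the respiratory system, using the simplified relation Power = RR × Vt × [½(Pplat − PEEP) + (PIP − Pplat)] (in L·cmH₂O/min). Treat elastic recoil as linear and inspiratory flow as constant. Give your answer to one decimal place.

Per-breath work = Vt × [½(Pplat−PEEP) + (PIP−Pplat)] = 0.470 × [0.5×12.7 + 6.3] = 0.470 × 12.65 = 5.946 L·cmH2O.
Power = 27 × 5.946 = 160.54 L·cmH2O/min.

160.5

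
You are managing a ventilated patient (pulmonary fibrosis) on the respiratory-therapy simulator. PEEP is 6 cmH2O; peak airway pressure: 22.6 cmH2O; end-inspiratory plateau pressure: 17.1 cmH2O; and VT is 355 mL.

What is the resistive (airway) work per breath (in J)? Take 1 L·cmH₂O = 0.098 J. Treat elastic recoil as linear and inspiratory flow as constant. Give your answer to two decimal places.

With constant inspiratory flow the resistive pressure is constant at PIP − Pplat = 22.6 − 17.1 = 5.5 cmH2O, so resistive work = 5.5 × 0.355 = 1.953 L·cmH2O.
× 0.098 J/(L·cmH2O) → 0.1914 J.

0.19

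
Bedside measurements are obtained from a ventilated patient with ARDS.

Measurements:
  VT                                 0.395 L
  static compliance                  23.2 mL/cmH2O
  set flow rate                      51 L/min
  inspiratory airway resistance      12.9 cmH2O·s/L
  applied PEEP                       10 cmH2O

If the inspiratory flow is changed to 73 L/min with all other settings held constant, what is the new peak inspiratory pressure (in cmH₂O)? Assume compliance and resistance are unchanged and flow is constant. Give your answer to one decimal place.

42.7

Flow: 51 L/min ÷ 60 = 0.85 L/s.
New flow: 73 L/min ÷ 60 = 1.2167 L/s.
PIP = Vt/C + R·V̇ + PEEP (constant-flow equation of motion).
Only the resistive term changes: ΔPIP = R × ΔV̇ = 12.9 × (1.2167 − 0.85) = 12.9 × 0.3667 = 4.73 cmH2O.
Original PIP = 395/23.2 + 12.9×0.85 + 10 = 37.991 cmH2O; new PIP = 37.991 + (4.73) = 42.721 cmH2O.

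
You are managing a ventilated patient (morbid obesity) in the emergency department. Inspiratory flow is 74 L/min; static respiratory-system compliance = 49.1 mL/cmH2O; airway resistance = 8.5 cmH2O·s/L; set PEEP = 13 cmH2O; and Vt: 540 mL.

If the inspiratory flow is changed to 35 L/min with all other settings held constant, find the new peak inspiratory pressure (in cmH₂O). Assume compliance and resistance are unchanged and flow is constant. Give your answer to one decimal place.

Flow: 74 L/min ÷ 60 = 1.2333 L/s.
New flow: 35 L/min ÷ 60 = 0.5833 L/s.
PIP = Vt/C + R·V̇ + PEEP (constant-flow equation of motion).
Only the resistive term changes: ΔPIP = R × ΔV̇ = 8.5 × (0.5833 − 1.2333) = 8.5 × -0.65 = -5.525 cmH2O.
Original PIP = 540/49.1 + 8.5×1.2333 + 13 = 34.481 cmH2O; new PIP = 34.481 + (-5.525) = 28.956 cmH2O.

29.0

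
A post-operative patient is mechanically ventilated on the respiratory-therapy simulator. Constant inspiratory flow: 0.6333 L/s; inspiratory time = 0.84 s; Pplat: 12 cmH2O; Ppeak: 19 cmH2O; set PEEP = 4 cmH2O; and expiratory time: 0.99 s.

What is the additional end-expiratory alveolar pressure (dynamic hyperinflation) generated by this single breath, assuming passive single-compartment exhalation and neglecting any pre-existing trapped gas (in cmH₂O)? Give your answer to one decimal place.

Vt = flow × Ti = 0.6333 L/s × 0.84 s × 1000 mL/L = 531.97 mL.
R = (PIP − Pplat)/V̇ = (19 − 12) / 0.6333 = 7.0/0.6333 = 11.053 cmH2O·s/L.
C = Vt/(Pplat − PEEP) = 531.97 / (12 − 4) = 531.97/8.0 = 66.496 mL/cmH2O.
τ = R × C = 11.053 × 0.0665 L/cmH2O = 0.735 s.
Fraction remaining = e^(−Te/τ) = e^(−0.99/0.735) = 0.26; trapped volume = 531.97 × 0.26 = 138.31 mL.
Additional alveolar pressure from trapping ≈ V_trapped / C = 138.31 / 66.496 = 2.08 cmH2O.

2.1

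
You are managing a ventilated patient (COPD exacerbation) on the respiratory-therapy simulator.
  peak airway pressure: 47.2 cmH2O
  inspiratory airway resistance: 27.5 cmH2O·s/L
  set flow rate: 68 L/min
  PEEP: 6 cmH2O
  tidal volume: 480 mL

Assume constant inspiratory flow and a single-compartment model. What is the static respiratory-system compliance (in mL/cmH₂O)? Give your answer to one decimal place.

Flow: 68 L/min ÷ 60 = 1.1333 L/s.
Equation of motion (constant flow): PIP = Vt/C + R·V̇ + PEEP.
Vt/C = PIP − R·V̇ − PEEP = 47.2 − 27.5×1.1333 − 6 = 47.2 − 31.166 − 6 = 10.034 cmH2O.
C = Vt / 10.034 = 480 / 10.034 = 47.837 mL/cmH2O.

47.8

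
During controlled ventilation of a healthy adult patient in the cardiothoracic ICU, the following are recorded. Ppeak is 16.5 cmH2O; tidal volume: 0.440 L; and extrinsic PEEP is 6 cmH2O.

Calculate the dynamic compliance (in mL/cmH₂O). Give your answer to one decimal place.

41.9

Dynamic compliance = Vt / (PIP − PEEP) = 440 / (16.5 − 6) = 440 / 10.5 = 41.905 mL/cmH2O.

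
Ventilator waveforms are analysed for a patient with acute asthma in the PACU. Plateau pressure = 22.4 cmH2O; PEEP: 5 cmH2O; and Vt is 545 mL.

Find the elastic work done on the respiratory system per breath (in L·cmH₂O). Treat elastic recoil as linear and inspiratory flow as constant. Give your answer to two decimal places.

4.74

Elastic work ≈ ½ × (Pplat − PEEP) × Vt = 0.5 × (22.4 − 5) × 0.545 L = 0.5 × 17.4 × 0.545 = 4.742 L·cmH2O.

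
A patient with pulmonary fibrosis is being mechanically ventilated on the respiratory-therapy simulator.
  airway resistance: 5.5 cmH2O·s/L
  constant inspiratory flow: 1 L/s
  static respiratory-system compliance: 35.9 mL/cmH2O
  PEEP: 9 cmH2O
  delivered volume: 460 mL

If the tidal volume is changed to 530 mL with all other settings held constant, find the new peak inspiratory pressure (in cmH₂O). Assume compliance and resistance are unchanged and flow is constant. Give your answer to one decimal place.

PIP = Vt/C + R·V̇ + PEEP (constant-flow equation of motion).
Only the elastic term changes: ΔPIP = ΔVt / C = (530 − 460) / 35.9 = 1.95 cmH2O.
Original PIP = 460/35.9 + 5.5×1 + 9 = 27.313 cmH2O; new PIP = 27.313 + (1.95) = 29.263 cmH2O.

29.3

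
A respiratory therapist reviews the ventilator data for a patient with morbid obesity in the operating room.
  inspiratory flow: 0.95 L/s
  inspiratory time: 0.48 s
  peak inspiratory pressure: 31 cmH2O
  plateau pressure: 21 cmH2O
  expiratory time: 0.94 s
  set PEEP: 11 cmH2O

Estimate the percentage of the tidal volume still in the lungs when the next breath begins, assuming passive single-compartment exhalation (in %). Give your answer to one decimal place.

14.1

Vt = flow × Ti = 0.95 L/s × 0.48 s × 1000 mL/L = 456.0 mL.
R = (PIP − Pplat)/V̇ = (31 − 21) / 0.95 = 10.0/0.95 = 10.526 cmH2O·s/L.
C = Vt/(Pplat − PEEP) = 456.0 / (21 − 11) = 456.0/10.0 = 45.6 mL/cmH2O.
τ = R × C = 10.526 × 0.0456 L/cmH2O = 0.48 s.
Fraction remaining at end-expiration = e^(−Te/τ) = e^(−0.94/0.48) = 0.1411 → 14.11%.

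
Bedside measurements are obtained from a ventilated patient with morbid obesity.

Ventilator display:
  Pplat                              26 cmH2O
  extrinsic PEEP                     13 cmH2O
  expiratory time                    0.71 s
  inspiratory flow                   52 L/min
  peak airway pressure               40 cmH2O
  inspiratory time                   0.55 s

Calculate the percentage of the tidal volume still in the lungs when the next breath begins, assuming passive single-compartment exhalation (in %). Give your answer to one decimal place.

30.2

Flow: 52 L/min ÷ 60 = 0.8667 L/s.
Vt = flow × Ti = 0.8667 L/s × 0.55 s × 1000 mL/L = 476.69 mL.
R = (PIP − Pplat)/V̇ = (40 − 26) / 0.8667 = 14.0/0.8667 = 16.153 cmH2O·s/L.
C = Vt/(Pplat − PEEP) = 476.69 / (26 − 13) = 476.69/13.0 = 36.668 mL/cmH2O.
τ = R × C = 16.153 × 0.03667 L/cmH2O = 0.5923 s.
Fraction remaining at end-expiration = e^(−Te/τ) = e^(−0.71/0.5923) = 0.3016 → 30.16%.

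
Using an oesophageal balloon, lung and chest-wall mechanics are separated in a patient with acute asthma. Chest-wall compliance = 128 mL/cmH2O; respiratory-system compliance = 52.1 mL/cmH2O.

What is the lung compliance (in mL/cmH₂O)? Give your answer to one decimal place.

1/CL = 1/Crs − 1/Ccw.
1/CL = 1/52.1 − 1/128 = 0.01138.
CL = 87.873 mL/cmH2O.

87.9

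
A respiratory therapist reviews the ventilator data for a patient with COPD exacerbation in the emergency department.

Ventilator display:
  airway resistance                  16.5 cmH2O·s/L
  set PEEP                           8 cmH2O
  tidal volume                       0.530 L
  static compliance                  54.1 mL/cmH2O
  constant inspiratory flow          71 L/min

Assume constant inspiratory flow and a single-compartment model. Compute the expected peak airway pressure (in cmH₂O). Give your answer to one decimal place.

Flow: 71 L/min ÷ 60 = 1.1833 L/s.
Equation of motion (constant flow): PIP = Vt/C + R·V̇ + PEEP.
PIP = 530/54.1 + 16.5×1.1833 + 8 = 9.797 + 19.524 + 8 = 37.321 cmH2O.

37.3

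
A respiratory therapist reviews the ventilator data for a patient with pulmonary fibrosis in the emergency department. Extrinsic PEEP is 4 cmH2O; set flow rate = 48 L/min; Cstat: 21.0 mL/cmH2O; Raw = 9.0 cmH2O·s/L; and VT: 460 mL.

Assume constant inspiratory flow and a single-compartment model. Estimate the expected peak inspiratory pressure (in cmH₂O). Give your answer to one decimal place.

33.1

Flow: 48 L/min ÷ 60 = 0.8 L/s.
Equation of motion (constant flow): PIP = Vt/C + R·V̇ + PEEP.
PIP = 460/21.0 + 9.0×0.8 + 4 = 21.905 + 7.2 + 4 = 33.105 cmH2O.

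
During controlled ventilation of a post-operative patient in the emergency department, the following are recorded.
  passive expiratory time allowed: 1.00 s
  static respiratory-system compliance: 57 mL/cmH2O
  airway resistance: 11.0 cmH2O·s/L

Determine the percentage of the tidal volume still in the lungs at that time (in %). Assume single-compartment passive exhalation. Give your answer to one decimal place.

20.3

τ = R × C = 11.0 × 57 mL/cmH2O = 11.0 × 0.057 L/cmH2O = 0.627 s.
Passive exhalation: V(t)/V₀ = e^(−t/τ) = e^(−1.00/0.627) = 0.2029.
Fraction remaining = 0.2029 → 20.29%.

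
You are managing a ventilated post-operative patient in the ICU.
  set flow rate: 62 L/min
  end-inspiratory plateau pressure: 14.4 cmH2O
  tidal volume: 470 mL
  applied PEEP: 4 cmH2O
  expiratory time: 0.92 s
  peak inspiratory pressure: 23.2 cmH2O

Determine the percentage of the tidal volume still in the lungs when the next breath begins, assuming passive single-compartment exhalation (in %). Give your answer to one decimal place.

9.2

Flow: 62 L/min ÷ 60 = 1.0333 L/s.
R = (PIP − Pplat)/V̇ = (23.2 − 14.4) / 1.0333 = 8.8/1.0333 = 8.516 cmH2O·s/L.
C = Vt/(Pplat − PEEP) = 470.0 / (14.4 − 4) = 470.0/10.4 = 45.192 mL/cmH2O.
τ = R × C = 8.516 × 0.04519 L/cmH2O = 0.3848 s.
Fraction remaining at end-expiration = e^(−Te/τ) = e^(−0.92/0.3848) = 0.09155 → 9.155%.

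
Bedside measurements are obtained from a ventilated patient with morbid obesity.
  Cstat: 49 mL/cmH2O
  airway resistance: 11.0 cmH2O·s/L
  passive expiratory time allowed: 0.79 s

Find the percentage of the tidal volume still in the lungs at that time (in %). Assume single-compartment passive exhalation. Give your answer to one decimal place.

τ = R × C = 11.0 × 49 mL/cmH2O = 11.0 × 0.049 L/cmH2O = 0.539 s.
Passive exhalation: V(t)/V₀ = e^(−t/τ) = e^(−0.79/0.539) = 0.2309.
Fraction remaining = 0.2309 → 23.09%.

23.1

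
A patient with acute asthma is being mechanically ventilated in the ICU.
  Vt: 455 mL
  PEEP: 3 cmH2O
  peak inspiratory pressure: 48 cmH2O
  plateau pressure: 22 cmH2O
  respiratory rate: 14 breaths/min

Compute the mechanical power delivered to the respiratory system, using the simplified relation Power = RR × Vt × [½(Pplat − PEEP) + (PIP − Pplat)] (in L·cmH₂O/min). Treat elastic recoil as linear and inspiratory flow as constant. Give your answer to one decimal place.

226.1

Per-breath work = Vt × [½(Pplat−PEEP) + (PIP−Pplat)] = 0.455 × [0.5×19.0 + 26.0] = 0.455 × 35.5 = 16.153 L·cmH2O.
Power = 14 × 16.153 = 226.14 L·cmH2O/min.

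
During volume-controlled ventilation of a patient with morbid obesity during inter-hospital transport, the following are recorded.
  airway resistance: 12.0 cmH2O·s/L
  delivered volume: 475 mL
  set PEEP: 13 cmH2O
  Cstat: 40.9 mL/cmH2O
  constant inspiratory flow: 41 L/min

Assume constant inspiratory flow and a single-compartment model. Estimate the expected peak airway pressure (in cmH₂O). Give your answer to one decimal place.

32.8

Flow: 41 L/min ÷ 60 = 0.6833 L/s.
Equation of motion (constant flow): PIP = Vt/C + R·V̇ + PEEP.
PIP = 475/40.9 + 12.0×0.6833 + 13 = 11.614 + 8.2 + 13 = 32.814 cmH2O.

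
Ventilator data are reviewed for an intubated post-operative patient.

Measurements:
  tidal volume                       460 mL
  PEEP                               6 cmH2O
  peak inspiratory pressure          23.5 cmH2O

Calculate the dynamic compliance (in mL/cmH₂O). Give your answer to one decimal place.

26.3

Dynamic compliance = Vt / (PIP − PEEP) = 460 / (23.5 − 6) = 460 / 17.5 = 26.286 mL/cmH2O.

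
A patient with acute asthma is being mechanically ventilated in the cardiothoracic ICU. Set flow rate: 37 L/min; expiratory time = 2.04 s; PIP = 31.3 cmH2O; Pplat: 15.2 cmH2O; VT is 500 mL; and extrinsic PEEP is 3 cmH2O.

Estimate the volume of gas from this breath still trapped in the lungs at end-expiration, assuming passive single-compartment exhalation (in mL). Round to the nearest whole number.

74

Flow: 37 L/min ÷ 60 = 0.6167 L/s.
R = (PIP − Pplat)/V̇ = (31.3 − 15.2) / 0.6167 = 16.1/0.6167 = 26.107 cmH2O·s/L.
C = Vt/(Pplat − PEEP) = 500.0 / (15.2 − 3) = 500.0/12.2 = 40.984 mL/cmH2O.
τ = R × C = 26.107 × 0.04098 L/cmH2O = 1.07 s.
Fraction remaining = e^(−Te/τ) = e^(−2.04/1.07) = 0.1486.
Trapped volume = 500.0 × 0.1486 = 74.3 mL.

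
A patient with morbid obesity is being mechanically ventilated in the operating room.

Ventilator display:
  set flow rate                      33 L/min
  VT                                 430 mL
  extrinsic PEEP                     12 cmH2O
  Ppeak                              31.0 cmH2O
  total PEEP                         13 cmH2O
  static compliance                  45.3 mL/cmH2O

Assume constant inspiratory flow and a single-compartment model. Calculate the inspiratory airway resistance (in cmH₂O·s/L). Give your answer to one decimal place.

15.5

Flow: 33 L/min ÷ 60 = 0.55 L/s.
Total PEEP = 13 cmH2O (set 12 + intrinsic 1); this is the baseline alveolar pressure.
Equation of motion (constant flow): PIP = Vt/C + R·V̇ + PEEP.
R·V̇ = PIP − Vt/C − PEEP = 31.0 − 430/45.3 − 13 = 31.0 − 9.492 − 13 = 8.508 cmH2O.
R = 8.508 / 0.55 = 15.469 cmH2O·s/L.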